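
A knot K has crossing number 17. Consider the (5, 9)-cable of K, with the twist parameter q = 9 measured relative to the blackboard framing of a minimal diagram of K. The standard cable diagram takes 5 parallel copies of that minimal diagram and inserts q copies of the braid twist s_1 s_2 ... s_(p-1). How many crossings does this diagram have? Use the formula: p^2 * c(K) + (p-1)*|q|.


Step 1: Each of the c(K) crossings of the companion diagram becomes p*p = p^2 crossings among the p parallel strands, and each of the |q| twists s_1 s_2 ... s_(p-1) adds (p-1) crossings.
  Crossings = p^2 * c(K) + (p-1)*|q|
Step 2: = 5^2 * 17 + (5-1)*9
Step 3: = 25*17 + 4*9
Step 4: = 425 + 36 = 461

461


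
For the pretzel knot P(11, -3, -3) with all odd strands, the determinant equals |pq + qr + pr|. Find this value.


Step 1: Compute pq + qr + pr.
pq = 11*(-3) = -33
qr = (-3)*(-3) = 9
pr = 11*(-3) = -33
pq + qr + pr = -33 + 9 + (-33) = -57
Step 2: Take absolute value.
det(P(11,-3,-3)) = |-57| = 57

57


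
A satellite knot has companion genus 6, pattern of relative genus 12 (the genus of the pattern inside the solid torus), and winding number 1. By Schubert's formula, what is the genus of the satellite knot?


Schubert: g(satellite) = g_rel(pattern) + |winding| * g(companion),
where g_rel(pattern) is the genus of the pattern relative to the solid torus.
= 12 + 1 * 6
= 12 + 6 = 18

18


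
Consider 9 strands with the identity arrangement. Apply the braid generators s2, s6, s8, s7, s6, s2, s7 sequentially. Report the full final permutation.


Starting with identity [1, 2, 3, 4, 5, 6, 7, 8, 9].
Apply generators in sequence:
  After s2: [1, 3, 2, 4, 5, 6, 7, 8, 9]
  After s6: [1, 3, 2, 4, 5, 7, 6, 8, 9]
  After s8: [1, 3, 2, 4, 5, 7, 6, 9, 8]
  After s7: [1, 3, 2, 4, 5, 7, 9, 6, 8]
  After s6: [1, 3, 2, 4, 5, 9, 7, 6, 8]
  After s2: [1, 2, 3, 4, 5, 9, 7, 6, 8]
  After s7: [1, 2, 3, 4, 5, 9, 6, 7, 8]
Final permutation: [1, 2, 3, 4, 5, 9, 6, 7, 8]

[1, 2, 3, 4, 5, 9, 6, 7, 8]


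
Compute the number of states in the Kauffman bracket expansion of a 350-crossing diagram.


Each crossing contributes 2 choices (A-smoothing or B-smoothing).
Total states = 2^350 = 2293498615990071511610820895302086940796564989168281123737588839386922876088484808070018553110125686554624

2293498615990071511610820895302086940796564989168281123737588839386922876088484808070018553110125686554624


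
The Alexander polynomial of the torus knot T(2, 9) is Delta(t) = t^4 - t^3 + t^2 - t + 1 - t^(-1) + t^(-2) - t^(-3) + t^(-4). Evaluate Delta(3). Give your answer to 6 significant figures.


Substituting t = 3 into Delta(t) = t^4 - t^3 + t^2 - t + 1 - t^(-1) + t^(-2) - t^(-3) + t^(-4):
Term values: (81) + (-27) + (9) + (-3) + (1) + (-0.333333) + (0.111111) + (-0.037037) + (0.0123457)
Sum = 60.75308642
Rounded to 6 significant figures: 60.7531

60.7531


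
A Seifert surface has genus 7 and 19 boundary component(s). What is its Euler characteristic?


chi = 2 - 2g - b
= 2 - 2*7 - 19
= 2 - 14 - 19 = -31

-31


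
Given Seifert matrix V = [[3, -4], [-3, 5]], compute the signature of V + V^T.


Step 1: V + V^T = [[6, -7], [-7, 10]]
Step 2: trace = 16, det = 11
Step 3: Discriminant = 16^2 - 4*11 = 212
Step 4: Eigenvalues: 15.2801, 0.71989
Step 5: Signature = (# positive eigenvalues) - (# negative eigenvalues) = 2

2


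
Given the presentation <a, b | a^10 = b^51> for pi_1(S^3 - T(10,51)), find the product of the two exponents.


The relation is a^10 = b^51.
Product of exponents = 10 * 51
= 510

510


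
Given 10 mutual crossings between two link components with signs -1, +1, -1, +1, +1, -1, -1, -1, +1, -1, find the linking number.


Step 1: Count positive crossings: 4
Step 2: Count negative crossings: 6
Step 3: Sum of signs = 4 - 6 = -2
Step 4: Linking number = sum/2 = -2/2 = -1

-1


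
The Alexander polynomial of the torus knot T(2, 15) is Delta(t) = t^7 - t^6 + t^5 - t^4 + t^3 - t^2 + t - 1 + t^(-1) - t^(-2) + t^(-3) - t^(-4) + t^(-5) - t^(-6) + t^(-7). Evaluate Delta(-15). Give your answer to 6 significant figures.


Substituting t = -15 into Delta(t) = t^7 - t^6 + t^5 - t^4 + t^3 - t^2 + t - 1 + t^(-1) - t^(-2) + t^(-3) - t^(-4) + t^(-5) - t^(-6) + t^(-7):
Term values: (-170859375) + (-11390625) + (-759375) + (-50625) + (-3375) + (-225) + (-15) + (-1) + (-0.0666667) + (-0.00444444) + (-0.000296296) + (-1.97531e-05) + (-1.31687e-06) + (-8.77915e-08) + (-5.85277e-09)
Sum = -183063616.1
Rounded to 6 significant figures: -1.83064e+08

-1.83064e+08


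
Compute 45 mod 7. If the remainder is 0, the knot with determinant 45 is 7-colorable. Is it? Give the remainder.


Step 1: A knot is p-colorable if and only if p divides its determinant.
Step 2: Compute 45 mod 7.
45 = 6 * 7 + 3
Step 3: 45 mod 7 = 3
Step 4: The knot is 7-colorable: no

3


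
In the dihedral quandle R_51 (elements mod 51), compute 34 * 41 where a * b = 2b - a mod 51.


34 * 41 = 2*41 - 34 mod 51
= 82 - 34 mod 51
= 48 mod 51 = 48

48


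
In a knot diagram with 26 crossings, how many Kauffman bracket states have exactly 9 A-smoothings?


We choose which 9 of 26 crossings get A-smoothings.
C(26, 9) = 26! / (9! * 17!)
= 3124550

3124550


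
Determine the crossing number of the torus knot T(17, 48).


For a torus knot T(p, q) with gcd(p,q)=1,
the crossing number is min(p*(q-1), q*(p-1)).
p*(q-1) = 17*47 = 799
q*(p-1) = 48*16 = 768
min(799, 768) = 768

768


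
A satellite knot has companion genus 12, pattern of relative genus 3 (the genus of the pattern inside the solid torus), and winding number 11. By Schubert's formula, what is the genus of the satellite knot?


Schubert: g(satellite) = g_rel(pattern) + |winding| * g(companion),
where g_rel(pattern) is the genus of the pattern relative to the solid torus.
= 3 + 11 * 12
= 3 + 132 = 135

135


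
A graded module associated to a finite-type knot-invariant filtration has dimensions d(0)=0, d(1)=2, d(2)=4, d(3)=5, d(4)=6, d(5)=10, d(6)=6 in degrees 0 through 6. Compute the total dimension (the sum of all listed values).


Total dimension = d(0) + d(1) + ... + d(6)
= 0 + 2 + 4 + 5 + 6 + 10 + 6
= 33

33


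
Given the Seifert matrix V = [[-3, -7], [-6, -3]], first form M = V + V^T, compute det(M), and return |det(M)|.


Step 1: Form V + V^T where V = [[-3, -7], [-6, -3]]
  V^T = [[-3, -6], [-7, -3]]
  V + V^T = [[-6, -13], [-13, -6]]
Step 2: det(V + V^T) = (-6)*(-6) - (-13)*(-13)
  = 36 - 169 = -133
Step 3: Knot determinant = |det(V + V^T)| = |-133| = 133

133


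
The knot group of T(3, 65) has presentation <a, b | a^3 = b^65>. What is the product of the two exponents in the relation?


The relation is a^3 = b^65.
Product of exponents = 3 * 65
= 195

195


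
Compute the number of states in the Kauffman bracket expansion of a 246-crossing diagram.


Each crossing contributes 2 choices (A-smoothing or B-smoothing).
Total states = 2^246 = 113078212145816597093331040047546785012958969400039613319782796882727665664

113078212145816597093331040047546785012958969400039613319782796882727665664


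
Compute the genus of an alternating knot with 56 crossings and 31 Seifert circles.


For alternating knots, g = (c - s + 1)/2.
= (56 - 31 + 1)/2
= 26/2 = 13

13


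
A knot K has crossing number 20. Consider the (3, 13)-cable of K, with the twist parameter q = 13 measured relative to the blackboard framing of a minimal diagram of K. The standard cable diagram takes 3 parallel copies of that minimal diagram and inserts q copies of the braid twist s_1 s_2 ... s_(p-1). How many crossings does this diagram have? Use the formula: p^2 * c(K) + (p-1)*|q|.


Step 1: Each of the c(K) crossings of the companion diagram becomes p*p = p^2 crossings among the p parallel strands, and each of the |q| twists s_1 s_2 ... s_(p-1) adds (p-1) crossings.
  Crossings = p^2 * c(K) + (p-1)*|q|
Step 2: = 3^2 * 20 + (3-1)*13
Step 3: = 9*20 + 2*13
Step 4: = 180 + 26 = 206

206


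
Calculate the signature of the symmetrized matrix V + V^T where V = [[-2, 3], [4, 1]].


Step 1: V + V^T = [[-4, 7], [7, 2]]
Step 2: trace = -2, det = -57
Step 3: Discriminant = (-2)^2 - 4*(-57) = 232
Step 4: Eigenvalues: 6.61577, -8.61577
Step 5: Signature = (# positive eigenvalues) - (# negative eigenvalues) = 0

0


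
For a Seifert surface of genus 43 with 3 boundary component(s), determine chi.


chi = 2 - 2g - b
= 2 - 2*43 - 3
= 2 - 86 - 3 = -87

-87


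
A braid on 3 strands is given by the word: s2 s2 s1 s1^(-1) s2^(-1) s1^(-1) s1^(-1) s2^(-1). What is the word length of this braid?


The word length counts the number of generators (including inverses).
Listing each generator: s2, s2, s1, s1^(-1), s2^(-1), s1^(-1), s1^(-1), s2^(-1)
There are 8 generators in this braid word.

8


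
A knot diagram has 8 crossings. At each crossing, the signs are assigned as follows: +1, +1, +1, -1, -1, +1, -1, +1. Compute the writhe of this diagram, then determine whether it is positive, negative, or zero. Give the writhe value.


Step 1: Count positive crossings (+1).
Positive crossings: 5
Step 2: Count negative crossings (-1).
Negative crossings: 3
Step 3: Writhe = (positive) - (negative)
w = 5 - 3 = 2
Step 4: |w| = 2, and w is positive

2


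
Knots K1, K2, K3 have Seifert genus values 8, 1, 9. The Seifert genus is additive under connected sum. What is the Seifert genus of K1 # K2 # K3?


The Seifert genus is additive under connected sum.
Seifert genus(K1 # K2 # K3) = (8) + (1) + (9)
= 18

18


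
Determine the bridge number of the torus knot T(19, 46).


The bridge number of T(p,q) is min(p,q).
min(19, 46) = 19

19


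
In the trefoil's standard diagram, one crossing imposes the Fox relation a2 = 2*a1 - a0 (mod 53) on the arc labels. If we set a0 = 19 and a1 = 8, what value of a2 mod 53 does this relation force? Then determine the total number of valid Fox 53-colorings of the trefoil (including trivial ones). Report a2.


Step 1: Apply the given crossing relation 2*a1 - a0 - a2 = 0 (mod 53).
  a2 = 2*a1 - a0 mod 53
  a2 = 2*8 - 19 mod 53
  a2 = 16 - 19 mod 53
  a2 = -3 mod 53 = 50
Step 2: The trefoil has determinant 3.
  Number of Fox p-colorings (p prime) is p^2 if p = 3, else p.
  Since 53 does not divide 3, only trivial (constant) colorings exist.
  (So the trial a0 = 19, a1 = 8 with a0 != a1 does NOT extend to a valid coloring of the whole trefoil: the other two crossing relations require 3*(a1 - a0) = 0 (mod 53), which fails.)
  Total colorings = 53
Step 3: a2 = 50, total Fox 53-colorings = 53

50


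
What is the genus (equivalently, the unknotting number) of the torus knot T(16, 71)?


For a torus knot T(p,q), both the unknotting number and genus equal (p-1)(q-1)/2.
= (16-1)(71-1)/2
= 15*70/2
= 1050/2 = 525

525


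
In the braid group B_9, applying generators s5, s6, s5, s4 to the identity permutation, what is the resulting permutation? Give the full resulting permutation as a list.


Starting with identity [1, 2, 3, 4, 5, 6, 7, 8, 9].
Apply generators in sequence:
  After s5: [1, 2, 3, 4, 6, 5, 7, 8, 9]
  After s6: [1, 2, 3, 4, 6, 7, 5, 8, 9]
  After s5: [1, 2, 3, 4, 7, 6, 5, 8, 9]
  After s4: [1, 2, 3, 7, 4, 6, 5, 8, 9]
Final permutation: [1, 2, 3, 7, 4, 6, 5, 8, 9]

[1, 2, 3, 7, 4, 6, 5, 8, 9]


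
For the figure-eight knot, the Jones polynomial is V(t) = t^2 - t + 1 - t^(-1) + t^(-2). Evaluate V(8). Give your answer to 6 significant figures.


Substituting t = 8 into V(t) = t^2 - t + 1 - t^(-1) + t^(-2):
  (+)t^(2) = 64
  (-)t^(1) = -8
  (+)t^(0) = 1
  (-)t^(-1) = -0.125
  (+)t^(-2) = 0.015625
Sum = (64) + (-8) + (1) + (-0.125) + (0.015625)
= 56.890625
Rounded to 6 significant figures: 56.8906

56.8906


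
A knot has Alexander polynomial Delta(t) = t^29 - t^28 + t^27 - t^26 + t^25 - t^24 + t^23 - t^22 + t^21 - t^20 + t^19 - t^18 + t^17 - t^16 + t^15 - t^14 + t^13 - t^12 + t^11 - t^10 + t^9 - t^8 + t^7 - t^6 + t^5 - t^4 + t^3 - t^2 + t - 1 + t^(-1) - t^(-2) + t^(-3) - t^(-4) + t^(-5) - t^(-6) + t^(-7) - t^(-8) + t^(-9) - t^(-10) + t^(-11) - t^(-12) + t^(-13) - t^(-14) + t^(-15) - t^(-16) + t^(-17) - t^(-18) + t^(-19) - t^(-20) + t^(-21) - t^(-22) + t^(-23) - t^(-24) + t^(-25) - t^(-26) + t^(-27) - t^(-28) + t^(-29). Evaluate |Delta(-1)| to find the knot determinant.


Step 1: The polynomial has 59 terms with alternating signs, exponents from 29 down to -29.
Step 2: Substitute t = -1. The i-th term has coefficient (-1)^i and exponent (m-i),
  so its value is (-1)^i * (-1)^(m-i) = (-1)^m = -1 for every i.
Step 3: All 59 terms equal -1, so Delta(-1) = 59 * (-1) = -59
Step 4: |Delta(-1)| = 59

59


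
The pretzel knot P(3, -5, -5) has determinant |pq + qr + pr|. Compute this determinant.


Step 1: Compute pq + qr + pr.
pq = 3*(-5) = -15
qr = (-5)*(-5) = 25
pr = 3*(-5) = -15
pq + qr + pr = -15 + 25 + (-15) = -5
Step 2: Take absolute value.
det(P(3,-5,-5)) = |-5| = 5

5


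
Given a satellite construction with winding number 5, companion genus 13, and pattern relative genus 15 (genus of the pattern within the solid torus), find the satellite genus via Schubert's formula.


Schubert: g(satellite) = g_rel(pattern) + |winding| * g(companion),
where g_rel(pattern) is the genus of the pattern relative to the solid torus.
= 15 + 5 * 13
= 15 + 65 = 80

80


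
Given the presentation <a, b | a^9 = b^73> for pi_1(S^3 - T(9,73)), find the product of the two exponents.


The relation is a^9 = b^73.
Product of exponents = 9 * 73
= 657

657


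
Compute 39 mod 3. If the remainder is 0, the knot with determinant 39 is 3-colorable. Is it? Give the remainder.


Step 1: A knot is p-colorable if and only if p divides its determinant.
Step 2: Compute 39 mod 3.
39 = 13 * 3 + 0
Step 3: 39 mod 3 = 0
Step 4: The knot is 3-colorable: yes

0


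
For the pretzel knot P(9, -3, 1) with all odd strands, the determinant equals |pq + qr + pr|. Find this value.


Step 1: Compute pq + qr + pr.
pq = 9*(-3) = -27
qr = (-3)*1 = -3
pr = 9*1 = 9
pq + qr + pr = -27 + (-3) + 9 = -21
Step 2: Take absolute value.
det(P(9,-3,1)) = |-21| = 21

21


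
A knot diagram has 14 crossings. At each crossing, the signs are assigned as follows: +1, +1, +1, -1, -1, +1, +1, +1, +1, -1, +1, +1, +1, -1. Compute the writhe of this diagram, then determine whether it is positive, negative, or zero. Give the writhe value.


Step 1: Count positive crossings (+1).
Positive crossings: 10
Step 2: Count negative crossings (-1).
Negative crossings: 4
Step 3: Writhe = (positive) - (negative)
w = 10 - 4 = 6
Step 4: |w| = 6, and w is positive

6


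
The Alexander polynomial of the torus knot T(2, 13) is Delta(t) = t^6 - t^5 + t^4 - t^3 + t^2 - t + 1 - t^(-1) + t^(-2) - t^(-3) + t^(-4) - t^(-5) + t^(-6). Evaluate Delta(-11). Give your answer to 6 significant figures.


Substituting t = -11 into Delta(t) = t^6 - t^5 + t^4 - t^3 + t^2 - t + 1 - t^(-1) + t^(-2) - t^(-3) + t^(-4) - t^(-5) + t^(-6):
Term values: (1771561) + (161051) + (14641) + (1331) + (121) + (11) + (1) + (0.0909091) + (0.00826446) + (0.000751315) + (6.83013e-05) + (6.20921e-06) + (5.64474e-07)
Sum = 1948717.1
Rounded to 6 significant figures: 1.94872e+06

1.94872e+06


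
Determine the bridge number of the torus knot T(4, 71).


The bridge number of T(p,q) is min(p,q).
min(4, 71) = 4

4


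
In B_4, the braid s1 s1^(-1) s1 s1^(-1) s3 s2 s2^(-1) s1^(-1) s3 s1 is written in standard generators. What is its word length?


The word length counts the number of generators (including inverses).
Listing each generator: s1, s1^(-1), s1, s1^(-1), s3, s2, s2^(-1), s1^(-1), s3, s1
There are 10 generators in this braid word.

10


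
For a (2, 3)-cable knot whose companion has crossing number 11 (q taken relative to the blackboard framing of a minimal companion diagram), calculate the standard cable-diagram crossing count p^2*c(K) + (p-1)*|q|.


Step 1: Each of the c(K) crossings of the companion diagram becomes p*p = p^2 crossings among the p parallel strands, and each of the |q| twists s_1 s_2 ... s_(p-1) adds (p-1) crossings.
  Crossings = p^2 * c(K) + (p-1)*|q|
Step 2: = 2^2 * 11 + (2-1)*3
Step 3: = 4*11 + 1*3
Step 4: = 44 + 3 = 47

47


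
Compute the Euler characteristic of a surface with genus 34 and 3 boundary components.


chi = 2 - 2g - b
= 2 - 2*34 - 3
= 2 - 68 - 3 = -69

-69


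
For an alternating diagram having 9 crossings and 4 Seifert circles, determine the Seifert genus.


For alternating knots, g = (c - s + 1)/2.
= (9 - 4 + 1)/2
= 6/2 = 3

3


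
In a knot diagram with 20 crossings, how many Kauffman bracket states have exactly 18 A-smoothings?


We choose which 18 of 20 crossings get A-smoothings.
C(20, 18) = 20! / (18! * 2!)
= 190

190


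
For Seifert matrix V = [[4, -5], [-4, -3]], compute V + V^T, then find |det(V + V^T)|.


Step 1: Form V + V^T where V = [[4, -5], [-4, -3]]
  V^T = [[4, -4], [-5, -3]]
  V + V^T = [[8, -9], [-9, -6]]
Step 2: det(V + V^T) = 8*(-6) - (-9)*(-9)
  = -48 - 81 = -129
Step 3: Knot determinant = |det(V + V^T)| = |-129| = 129

129


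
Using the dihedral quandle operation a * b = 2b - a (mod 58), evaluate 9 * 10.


9 * 10 = 2*10 - 9 mod 58
= 20 - 9 mod 58
= 11 mod 58 = 11

11


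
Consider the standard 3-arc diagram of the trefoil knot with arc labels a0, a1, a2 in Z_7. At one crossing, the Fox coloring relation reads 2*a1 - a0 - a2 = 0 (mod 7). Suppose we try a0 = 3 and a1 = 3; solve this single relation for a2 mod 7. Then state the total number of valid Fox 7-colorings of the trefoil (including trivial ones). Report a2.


Step 1: Apply the given crossing relation 2*a1 - a0 - a2 = 0 (mod 7).
  a2 = 2*a1 - a0 mod 7
  a2 = 2*3 - 3 mod 7
  a2 = 6 - 3 mod 7
  a2 = 3 mod 7 = 3
Step 2: The trefoil has determinant 3.
  Number of Fox p-colorings (p prime) is p^2 if p = 3, else p.
  Since 7 does not divide 3, only trivial (constant) colorings exist.
  (Here a0 = a1 = a2 = 3, the constant coloring, which is valid.)
  Total colorings = 7
Step 3: a2 = 3, total Fox 7-colorings = 7

3


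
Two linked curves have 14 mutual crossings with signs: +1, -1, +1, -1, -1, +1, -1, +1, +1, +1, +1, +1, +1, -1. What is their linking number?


Step 1: Count positive crossings: 9
Step 2: Count negative crossings: 5
Step 3: Sum of signs = 9 - 5 = 4
Step 4: Linking number = sum/2 = 4/2 = 2

2


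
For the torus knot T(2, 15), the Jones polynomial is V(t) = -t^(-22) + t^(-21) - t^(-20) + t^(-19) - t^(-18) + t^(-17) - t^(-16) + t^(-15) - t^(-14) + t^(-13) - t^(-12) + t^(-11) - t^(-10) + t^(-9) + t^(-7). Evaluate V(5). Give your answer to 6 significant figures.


Substituting t = 5 into V(t) = -t^(-22) + t^(-21) - t^(-20) + t^(-19) - t^(-18) + t^(-17) - t^(-16) + t^(-15) - t^(-14) + t^(-13) - t^(-12) + t^(-11) - t^(-10) + t^(-9) + t^(-7):
  (-)t^(-22) = -4.1943e-16
  (+)t^(-21) = 2.09715e-15
  (-)t^(-20) = -1.04858e-14
  (+)t^(-19) = 5.24288e-14
  (-)t^(-18) = -2.62144e-13
  (+)t^(-17) = 1.31072e-12
  (-)t^(-16) = -6.5536e-12
  (+)t^(-15) = 3.2768e-11
  (-)t^(-14) = -1.6384e-10
  (+)t^(-13) = 8.192e-10
  (-)t^(-12) = -4.096e-09
  (+)t^(-11) = 2.048e-08
  (-)t^(-10) = -1.024e-07
  (+)t^(-9) = 5.12e-07
  (+)t^(-7) = 1.28e-05
Sum = (-4.1943e-16) + (2.09715e-15) + (-1.04858e-14) + (5.24288e-14) + (-2.62144e-13) + (1.31072e-12) + (-6.5536e-12) + (3.2768e-11) + (-1.6384e-10) + (8.192e-10) + (-4.096e-09) + (2.048e-08) + (-1.024e-07) + (5.12e-07) + (1.28e-05)
= 1.322666667e-05
Rounded to 6 significant figures: 1.32267e-05

1.32267e-05


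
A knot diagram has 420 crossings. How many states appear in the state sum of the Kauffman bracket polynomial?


Each crossing contributes 2 choices (A-smoothing or B-smoothing).
Total states = 2^420 = 2707685248164858261307045101702230179137145581421695874189921465443966120903931272499975005961073806735733604454495675614232576

2707685248164858261307045101702230179137145581421695874189921465443966120903931272499975005961073806735733604454495675614232576


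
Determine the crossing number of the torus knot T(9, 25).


For a torus knot T(p, q) with gcd(p,q)=1,
the crossing number is min(p*(q-1), q*(p-1)).
p*(q-1) = 9*24 = 216
q*(p-1) = 25*8 = 200
min(216, 200) = 200

200


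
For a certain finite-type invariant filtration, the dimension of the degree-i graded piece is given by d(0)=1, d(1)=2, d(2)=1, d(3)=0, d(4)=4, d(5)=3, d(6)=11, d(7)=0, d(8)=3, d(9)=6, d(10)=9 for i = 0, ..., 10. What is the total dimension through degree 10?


Total dimension = d(0) + d(1) + ... + d(10)
= 1 + 2 + 1 + 0 + 4 + 3 + 11 + 0 + 3 + 6 + 9
= 40

40


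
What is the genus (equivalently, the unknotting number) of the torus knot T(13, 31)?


For a torus knot T(p,q), both the unknotting number and genus equal (p-1)(q-1)/2.
= (13-1)(31-1)/2
= 12*30/2
= 360/2 = 180

180


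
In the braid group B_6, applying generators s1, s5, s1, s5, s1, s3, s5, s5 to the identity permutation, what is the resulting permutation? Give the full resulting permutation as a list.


Starting with identity [1, 2, 3, 4, 5, 6].
Apply generators in sequence:
  After s1: [2, 1, 3, 4, 5, 6]
  After s5: [2, 1, 3, 4, 6, 5]
  After s1: [1, 2, 3, 4, 6, 5]
  After s5: [1, 2, 3, 4, 5, 6]
  After s1: [2, 1, 3, 4, 5, 6]
  After s3: [2, 1, 4, 3, 5, 6]
  After s5: [2, 1, 4, 3, 6, 5]
  After s5: [2, 1, 4, 3, 5, 6]
Final permutation: [2, 1, 4, 3, 5, 6]

[2, 1, 4, 3, 5, 6]


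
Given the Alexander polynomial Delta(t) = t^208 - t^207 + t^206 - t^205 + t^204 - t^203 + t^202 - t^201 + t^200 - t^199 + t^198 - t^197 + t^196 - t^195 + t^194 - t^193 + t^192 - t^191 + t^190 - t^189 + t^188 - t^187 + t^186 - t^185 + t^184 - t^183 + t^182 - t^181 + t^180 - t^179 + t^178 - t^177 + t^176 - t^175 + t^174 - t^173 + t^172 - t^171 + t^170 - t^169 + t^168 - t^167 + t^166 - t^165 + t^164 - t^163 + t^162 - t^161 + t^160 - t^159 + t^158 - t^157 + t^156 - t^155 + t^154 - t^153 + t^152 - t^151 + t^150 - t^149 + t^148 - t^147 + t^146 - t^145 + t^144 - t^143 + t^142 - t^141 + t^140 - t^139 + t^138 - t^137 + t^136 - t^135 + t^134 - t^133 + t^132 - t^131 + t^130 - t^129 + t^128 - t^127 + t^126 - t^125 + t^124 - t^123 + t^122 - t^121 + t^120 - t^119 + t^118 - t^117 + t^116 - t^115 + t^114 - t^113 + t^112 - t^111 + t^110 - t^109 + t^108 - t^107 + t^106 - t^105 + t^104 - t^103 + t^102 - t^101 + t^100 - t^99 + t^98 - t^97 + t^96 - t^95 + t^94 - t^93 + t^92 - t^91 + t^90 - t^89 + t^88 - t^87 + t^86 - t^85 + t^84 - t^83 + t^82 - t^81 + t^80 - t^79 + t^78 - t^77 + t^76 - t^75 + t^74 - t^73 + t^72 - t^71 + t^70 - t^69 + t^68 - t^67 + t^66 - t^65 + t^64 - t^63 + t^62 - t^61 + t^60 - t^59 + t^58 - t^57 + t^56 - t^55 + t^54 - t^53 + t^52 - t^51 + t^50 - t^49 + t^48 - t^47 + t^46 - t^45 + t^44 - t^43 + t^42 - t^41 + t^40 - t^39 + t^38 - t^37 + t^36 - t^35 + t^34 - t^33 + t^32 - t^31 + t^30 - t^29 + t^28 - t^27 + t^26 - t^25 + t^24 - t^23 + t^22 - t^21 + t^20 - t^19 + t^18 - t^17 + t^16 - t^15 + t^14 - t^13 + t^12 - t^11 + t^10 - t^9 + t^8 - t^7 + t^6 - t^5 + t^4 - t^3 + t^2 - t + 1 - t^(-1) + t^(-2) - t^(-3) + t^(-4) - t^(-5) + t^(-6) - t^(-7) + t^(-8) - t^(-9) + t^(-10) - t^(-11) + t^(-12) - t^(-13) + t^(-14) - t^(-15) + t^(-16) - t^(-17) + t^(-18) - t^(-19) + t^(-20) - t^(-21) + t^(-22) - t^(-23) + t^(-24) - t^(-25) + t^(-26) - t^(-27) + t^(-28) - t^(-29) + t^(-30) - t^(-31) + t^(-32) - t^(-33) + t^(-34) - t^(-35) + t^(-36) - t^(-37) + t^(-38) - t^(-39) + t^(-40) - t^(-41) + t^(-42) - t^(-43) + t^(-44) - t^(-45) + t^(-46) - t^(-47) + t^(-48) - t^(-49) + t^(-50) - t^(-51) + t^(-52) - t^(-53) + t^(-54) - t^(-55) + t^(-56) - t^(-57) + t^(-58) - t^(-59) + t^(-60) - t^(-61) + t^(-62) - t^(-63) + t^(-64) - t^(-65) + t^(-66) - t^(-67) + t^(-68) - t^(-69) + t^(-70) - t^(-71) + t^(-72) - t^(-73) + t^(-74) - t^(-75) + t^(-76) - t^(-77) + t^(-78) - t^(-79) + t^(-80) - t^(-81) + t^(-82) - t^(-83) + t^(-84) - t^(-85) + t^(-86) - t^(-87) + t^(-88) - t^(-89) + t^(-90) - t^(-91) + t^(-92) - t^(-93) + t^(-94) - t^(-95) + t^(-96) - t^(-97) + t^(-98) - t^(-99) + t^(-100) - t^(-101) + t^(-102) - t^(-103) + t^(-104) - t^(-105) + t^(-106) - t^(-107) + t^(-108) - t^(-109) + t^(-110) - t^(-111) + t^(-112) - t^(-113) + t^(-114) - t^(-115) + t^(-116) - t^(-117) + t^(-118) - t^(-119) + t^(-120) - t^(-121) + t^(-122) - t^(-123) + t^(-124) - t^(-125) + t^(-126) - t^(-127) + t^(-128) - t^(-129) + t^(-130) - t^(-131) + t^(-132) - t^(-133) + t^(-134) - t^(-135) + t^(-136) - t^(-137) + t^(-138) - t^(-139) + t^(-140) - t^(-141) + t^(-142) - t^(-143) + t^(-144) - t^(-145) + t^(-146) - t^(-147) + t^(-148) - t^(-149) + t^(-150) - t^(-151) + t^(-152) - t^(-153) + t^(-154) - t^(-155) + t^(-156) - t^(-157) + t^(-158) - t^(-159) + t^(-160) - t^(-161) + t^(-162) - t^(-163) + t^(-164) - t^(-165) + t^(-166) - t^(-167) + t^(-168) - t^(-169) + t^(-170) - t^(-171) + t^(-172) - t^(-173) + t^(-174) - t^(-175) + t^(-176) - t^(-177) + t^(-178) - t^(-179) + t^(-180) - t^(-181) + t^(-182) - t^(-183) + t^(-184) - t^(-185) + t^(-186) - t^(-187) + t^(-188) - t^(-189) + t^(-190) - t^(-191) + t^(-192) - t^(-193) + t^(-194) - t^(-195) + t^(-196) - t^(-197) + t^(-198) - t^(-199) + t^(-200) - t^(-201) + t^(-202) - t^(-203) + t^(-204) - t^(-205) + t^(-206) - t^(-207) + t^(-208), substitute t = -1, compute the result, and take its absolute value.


Step 1: The polynomial has 417 terms with alternating signs, exponents from 208 down to -208.
Step 2: Substitute t = -1. The i-th term has coefficient (-1)^i and exponent (m-i),
  so its value is (-1)^i * (-1)^(m-i) = (-1)^m = 1 for every i.
Step 3: All 417 terms equal 1, so Delta(-1) = 417 * (1) = 417
Step 4: |Delta(-1)| = 417

417


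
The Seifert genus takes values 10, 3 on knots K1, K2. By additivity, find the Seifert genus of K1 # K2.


The Seifert genus is additive under connected sum.
Seifert genus(K1 # K2) = (10) + (3)
= 13

13


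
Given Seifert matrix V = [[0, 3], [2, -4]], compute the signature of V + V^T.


Step 1: V + V^T = [[0, 5], [5, -8]]
Step 2: trace = -8, det = -25
Step 3: Discriminant = (-8)^2 - 4*(-25) = 164
Step 4: Eigenvalues: 2.40312, -10.4031
Step 5: Signature = (# positive eigenvalues) - (# negative eigenvalues) = 0

0


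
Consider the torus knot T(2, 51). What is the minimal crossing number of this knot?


For a torus knot T(p, q) with gcd(p,q)=1,
the crossing number is min(p*(q-1), q*(p-1)).
p*(q-1) = 2*50 = 100
q*(p-1) = 51*1 = 51
min(100, 51) = 51

51


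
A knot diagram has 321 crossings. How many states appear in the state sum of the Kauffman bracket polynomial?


Each crossing contributes 2 choices (A-smoothing or B-smoothing).
Total states = 2^321 = 4271974071841820164790043412339104229205409044713305539894083215644439451561281100045924173873152

4271974071841820164790043412339104229205409044713305539894083215644439451561281100045924173873152


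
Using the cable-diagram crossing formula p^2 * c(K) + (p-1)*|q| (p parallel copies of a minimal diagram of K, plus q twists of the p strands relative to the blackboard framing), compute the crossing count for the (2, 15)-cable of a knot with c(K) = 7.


Step 1: Each of the c(K) crossings of the companion diagram becomes p*p = p^2 crossings among the p parallel strands, and each of the |q| twists s_1 s_2 ... s_(p-1) adds (p-1) crossings.
  Crossings = p^2 * c(K) + (p-1)*|q|
Step 2: = 2^2 * 7 + (2-1)*15
Step 3: = 4*7 + 1*15
Step 4: = 28 + 15 = 43

43


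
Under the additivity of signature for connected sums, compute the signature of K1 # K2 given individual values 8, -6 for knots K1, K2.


The signature is additive under connected sum.
signature(K1 # K2) = (8) + (-6)
= 2

2


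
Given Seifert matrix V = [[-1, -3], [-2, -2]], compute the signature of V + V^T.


Step 1: V + V^T = [[-2, -5], [-5, -4]]
Step 2: trace = -6, det = -17
Step 3: Discriminant = (-6)^2 - 4*(-17) = 104
Step 4: Eigenvalues: 2.09902, -8.09902
Step 5: Signature = (# positive eigenvalues) - (# negative eigenvalues) = 0

0


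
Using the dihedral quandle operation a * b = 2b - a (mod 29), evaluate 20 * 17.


20 * 17 = 2*17 - 20 mod 29
= 34 - 20 mod 29
= 14 mod 29 = 14

14


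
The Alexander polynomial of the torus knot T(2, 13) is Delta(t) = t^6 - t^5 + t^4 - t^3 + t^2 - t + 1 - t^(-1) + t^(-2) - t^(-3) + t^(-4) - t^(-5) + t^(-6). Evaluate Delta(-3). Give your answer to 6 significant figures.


Substituting t = -3 into Delta(t) = t^6 - t^5 + t^4 - t^3 + t^2 - t + 1 - t^(-1) + t^(-2) - t^(-3) + t^(-4) - t^(-5) + t^(-6):
Term values: (729) + (243) + (81) + (27) + (9) + (3) + (1) + (0.333333) + (0.111111) + (0.037037) + (0.0123457) + (0.00411523) + (0.00137174)
Sum = 1093.499314
Rounded to 6 significant figures: 1093.5

1093.5


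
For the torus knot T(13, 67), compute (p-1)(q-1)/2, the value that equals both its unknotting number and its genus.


For a torus knot T(p,q), both the unknotting number and genus equal (p-1)(q-1)/2.
= (13-1)(67-1)/2
= 12*66/2
= 792/2 = 396

396


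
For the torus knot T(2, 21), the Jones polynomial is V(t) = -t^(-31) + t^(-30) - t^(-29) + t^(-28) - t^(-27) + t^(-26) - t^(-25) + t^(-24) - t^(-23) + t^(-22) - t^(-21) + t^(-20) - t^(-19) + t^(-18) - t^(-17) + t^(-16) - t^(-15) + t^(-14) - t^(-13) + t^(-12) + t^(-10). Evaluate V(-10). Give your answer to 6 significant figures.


Substituting t = -10 into V(t) = -t^(-31) + t^(-30) - t^(-29) + t^(-28) - t^(-27) + t^(-26) - t^(-25) + t^(-24) - t^(-23) + t^(-22) - t^(-21) + t^(-20) - t^(-19) + t^(-18) - t^(-17) + t^(-16) - t^(-15) + t^(-14) - t^(-13) + t^(-12) + t^(-10):
  (-)t^(-31) = 1e-31
  (+)t^(-30) = 1e-30
  (-)t^(-29) = 1e-29
  (+)t^(-28) = 1e-28
  (-)t^(-27) = 1e-27
  (+)t^(-26) = 1e-26
  (-)t^(-25) = 1e-25
  (+)t^(-24) = 1e-24
  (-)t^(-23) = 1e-23
  (+)t^(-22) = 1e-22
  (-)t^(-21) = 1e-21
  (+)t^(-20) = 1e-20
  (-)t^(-19) = 1e-19
  (+)t^(-18) = 1e-18
  (-)t^(-17) = 1e-17
  (+)t^(-16) = 1e-16
  (-)t^(-15) = 1e-15
  (+)t^(-14) = 1e-14
  (-)t^(-13) = 1e-13
  (+)t^(-12) = 1e-12
  (+)t^(-10) = 1e-10
Sum = (1e-31) + (1e-30) + (1e-29) + (1e-28) + (1e-27) + (1e-26) + (1e-25) + (1e-24) + (1e-23) + (1e-22) + (1e-21) + (1e-20) + (1e-19) + (1e-18) + (1e-17) + (1e-16) + (1e-15) + (1e-14) + (1e-13) + (1e-12) + (1e-10)
= 1.011111111e-10
Rounded to 6 significant figures: 1.01111e-10

1.01111e-10


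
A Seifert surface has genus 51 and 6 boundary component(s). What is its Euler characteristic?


chi = 2 - 2g - b
= 2 - 2*51 - 6
= 2 - 102 - 6 = -106

-106


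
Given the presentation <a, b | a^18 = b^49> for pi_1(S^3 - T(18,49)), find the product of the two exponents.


The relation is a^18 = b^49.
Product of exponents = 18 * 49
= 882

882


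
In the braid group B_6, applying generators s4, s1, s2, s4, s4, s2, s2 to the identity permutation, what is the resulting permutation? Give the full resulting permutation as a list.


Starting with identity [1, 2, 3, 4, 5, 6].
Apply generators in sequence:
  After s4: [1, 2, 3, 5, 4, 6]
  After s1: [2, 1, 3, 5, 4, 6]
  After s2: [2, 3, 1, 5, 4, 6]
  After s4: [2, 3, 1, 4, 5, 6]
  After s4: [2, 3, 1, 5, 4, 6]
  After s2: [2, 1, 3, 5, 4, 6]
  After s2: [2, 3, 1, 5, 4, 6]
Final permutation: [2, 3, 1, 5, 4, 6]

[2, 3, 1, 5, 4, 6]


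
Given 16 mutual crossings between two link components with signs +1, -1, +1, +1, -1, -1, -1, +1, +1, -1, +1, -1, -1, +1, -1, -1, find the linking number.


Step 1: Count positive crossings: 7
Step 2: Count negative crossings: 9
Step 3: Sum of signs = 7 - 9 = -2
Step 4: Linking number = sum/2 = -2/2 = -1

-1


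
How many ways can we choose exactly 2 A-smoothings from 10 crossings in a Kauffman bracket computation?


We choose which 2 of 10 crossings get A-smoothings.
C(10, 2) = 10! / (2! * 8!)
= 45

45


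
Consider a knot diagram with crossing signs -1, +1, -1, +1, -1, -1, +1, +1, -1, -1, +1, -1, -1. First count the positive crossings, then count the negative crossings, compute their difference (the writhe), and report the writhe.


Step 1: Count positive crossings (+1).
Positive crossings: 5
Step 2: Count negative crossings (-1).
Negative crossings: 8
Step 3: Writhe = (positive) - (negative)
w = 5 - 8 = -3
Step 4: |w| = 3, and w is negative

-3


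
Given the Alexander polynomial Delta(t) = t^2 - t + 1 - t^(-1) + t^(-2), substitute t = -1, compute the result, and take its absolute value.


Step 1: The polynomial has 5 terms with alternating signs, exponents from 2 down to -2.
Step 2: Substitute t = -1. The i-th term has coefficient (-1)^i and exponent (m-i),
  so its value is (-1)^i * (-1)^(m-i) = (-1)^m = 1 for every i.
Step 3: All 5 terms equal 1, so Delta(-1) = 5 * (1) = 5
Step 4: |Delta(-1)| = 5

5


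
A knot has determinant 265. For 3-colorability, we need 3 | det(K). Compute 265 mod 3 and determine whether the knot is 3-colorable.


Step 1: A knot is p-colorable if and only if p divides its determinant.
Step 2: Compute 265 mod 3.
265 = 88 * 3 + 1
Step 3: 265 mod 3 = 1
Step 4: The knot is 3-colorable: no

1


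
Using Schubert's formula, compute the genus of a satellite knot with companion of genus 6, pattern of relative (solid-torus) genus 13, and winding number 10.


Schubert: g(satellite) = g_rel(pattern) + |winding| * g(companion),
where g_rel(pattern) is the genus of the pattern relative to the solid torus.
= 13 + 10 * 6
= 13 + 60 = 73

73


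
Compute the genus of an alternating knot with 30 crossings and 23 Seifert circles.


For alternating knots, g = (c - s + 1)/2.
= (30 - 23 + 1)/2
= 8/2 = 4

4


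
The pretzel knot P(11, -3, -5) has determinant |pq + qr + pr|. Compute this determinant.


Step 1: Compute pq + qr + pr.
pq = 11*(-3) = -33
qr = (-3)*(-5) = 15
pr = 11*(-5) = -55
pq + qr + pr = -33 + 15 + (-55) = -73
Step 2: Take absolute value.
det(P(11,-3,-5)) = |-73| = 73

73


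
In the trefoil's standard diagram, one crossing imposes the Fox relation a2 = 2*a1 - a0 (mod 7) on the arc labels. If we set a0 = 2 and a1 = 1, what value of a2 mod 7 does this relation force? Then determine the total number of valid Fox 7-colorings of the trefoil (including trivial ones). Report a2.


Step 1: Apply the given crossing relation 2*a1 - a0 - a2 = 0 (mod 7).
  a2 = 2*a1 - a0 mod 7
  a2 = 2*1 - 2 mod 7
  a2 = 2 - 2 mod 7
  a2 = 0 mod 7 = 0
Step 2: The trefoil has determinant 3.
  Number of Fox p-colorings (p prime) is p^2 if p = 3, else p.
  Since 7 does not divide 3, only trivial (constant) colorings exist.
  (So the trial a0 = 2, a1 = 1 with a0 != a1 does NOT extend to a valid coloring of the whole trefoil: the other two crossing relations require 3*(a1 - a0) = 0 (mod 7), which fails.)
  Total colorings = 7
Step 3: a2 = 0, total Fox 7-colorings = 7

0


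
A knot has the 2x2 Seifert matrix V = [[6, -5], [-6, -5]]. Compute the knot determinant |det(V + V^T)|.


Step 1: Form V + V^T where V = [[6, -5], [-6, -5]]
  V^T = [[6, -6], [-5, -5]]
  V + V^T = [[12, -11], [-11, -10]]
Step 2: det(V + V^T) = 12*(-10) - (-11)*(-11)
  = -120 - 121 = -241
Step 3: Knot determinant = |det(V + V^T)| = |-241| = 241

241


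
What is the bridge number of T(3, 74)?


The bridge number of T(p,q) is min(p,q).
min(3, 74) = 3

3


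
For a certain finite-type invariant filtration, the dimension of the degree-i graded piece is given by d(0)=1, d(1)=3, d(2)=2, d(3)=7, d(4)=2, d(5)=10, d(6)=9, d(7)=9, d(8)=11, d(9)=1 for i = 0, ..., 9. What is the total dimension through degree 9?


Total dimension = d(0) + d(1) + ... + d(9)
= 1 + 3 + 2 + 7 + 2 + 10 + 9 + 9 + 11 + 1
= 55

55


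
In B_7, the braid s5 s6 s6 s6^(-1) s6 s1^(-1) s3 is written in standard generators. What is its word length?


The word length counts the number of generators (including inverses).
Listing each generator: s5, s6, s6, s6^(-1), s6, s1^(-1), s3
There are 7 generators in this braid word.

7


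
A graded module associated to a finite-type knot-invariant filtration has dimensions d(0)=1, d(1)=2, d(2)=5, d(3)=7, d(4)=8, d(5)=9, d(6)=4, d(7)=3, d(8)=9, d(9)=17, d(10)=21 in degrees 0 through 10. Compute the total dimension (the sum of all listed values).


Total dimension = d(0) + d(1) + ... + d(10)
= 1 + 2 + 5 + 7 + 8 + 9 + 4 + 3 + 9 + 17 + 21
= 86

86


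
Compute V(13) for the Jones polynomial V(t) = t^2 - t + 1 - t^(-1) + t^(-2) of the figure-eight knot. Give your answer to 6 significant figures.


Substituting t = 13 into V(t) = t^2 - t + 1 - t^(-1) + t^(-2):
  (+)t^(2) = 169
  (-)t^(1) = -13
  (+)t^(0) = 1
  (-)t^(-1) = -0.0769231
  (+)t^(-2) = 0.00591716
Sum = (169) + (-13) + (1) + (-0.0769231) + (0.00591716)
= 156.9289941
Rounded to 6 significant figures: 156.929

156.929


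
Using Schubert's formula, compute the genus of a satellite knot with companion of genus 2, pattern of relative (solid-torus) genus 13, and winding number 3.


Schubert: g(satellite) = g_rel(pattern) + |winding| * g(companion),
where g_rel(pattern) is the genus of the pattern relative to the solid torus.
= 13 + 3 * 2
= 13 + 6 = 19

19


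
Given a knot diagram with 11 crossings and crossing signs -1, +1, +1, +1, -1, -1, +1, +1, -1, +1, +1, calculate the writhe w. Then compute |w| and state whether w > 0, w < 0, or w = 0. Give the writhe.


Step 1: Count positive crossings (+1).
Positive crossings: 7
Step 2: Count negative crossings (-1).
Negative crossings: 4
Step 3: Writhe = (positive) - (negative)
w = 7 - 4 = 3
Step 4: |w| = 3, and w is positive

3


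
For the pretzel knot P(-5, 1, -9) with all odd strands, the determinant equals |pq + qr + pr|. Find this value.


Step 1: Compute pq + qr + pr.
pq = (-5)*1 = -5
qr = 1*(-9) = -9
pr = (-5)*(-9) = 45
pq + qr + pr = -5 + (-9) + 45 = 31
Step 2: Take absolute value.
det(P(-5,1,-9)) = |31| = 31

31


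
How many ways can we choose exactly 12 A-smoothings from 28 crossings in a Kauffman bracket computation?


We choose which 12 of 28 crossings get A-smoothings.
C(28, 12) = 28! / (12! * 16!)
= 30421755

30421755


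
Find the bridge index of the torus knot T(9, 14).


The bridge number of T(p,q) is min(p,q).
min(9, 14) = 9

9


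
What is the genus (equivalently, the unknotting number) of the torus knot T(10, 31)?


For a torus knot T(p,q), both the unknotting number and genus equal (p-1)(q-1)/2.
= (10-1)(31-1)/2
= 9*30/2
= 270/2 = 135

135


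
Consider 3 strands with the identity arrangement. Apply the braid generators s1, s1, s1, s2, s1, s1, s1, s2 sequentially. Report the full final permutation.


Starting with identity [1, 2, 3].
Apply generators in sequence:
  After s1: [2, 1, 3]
  After s1: [1, 2, 3]
  After s1: [2, 1, 3]
  After s2: [2, 3, 1]
  After s1: [3, 2, 1]
  After s1: [2, 3, 1]
  After s1: [3, 2, 1]
  After s2: [3, 1, 2]
Final permutation: [3, 1, 2]

[3, 1, 2]


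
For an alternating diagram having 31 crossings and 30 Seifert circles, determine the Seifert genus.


For alternating knots, g = (c - s + 1)/2.
= (31 - 30 + 1)/2
= 2/2 = 1

1


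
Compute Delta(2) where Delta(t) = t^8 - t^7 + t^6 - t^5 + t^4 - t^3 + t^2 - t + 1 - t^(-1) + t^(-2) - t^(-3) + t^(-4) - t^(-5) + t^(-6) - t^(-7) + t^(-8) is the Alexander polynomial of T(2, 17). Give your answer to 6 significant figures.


Substituting t = 2 into Delta(t) = t^8 - t^7 + t^6 - t^5 + t^4 - t^3 + t^2 - t + 1 - t^(-1) + t^(-2) - t^(-3) + t^(-4) - t^(-5) + t^(-6) - t^(-7) + t^(-8):
Term values: (256) + (-128) + (64) + (-32) + (16) + (-8) + (4) + (-2) + (1) + (-0.5) + (0.25) + (-0.125) + (0.0625) + (-0.03125) + (0.015625) + (-0.0078125) + (0.00390625)
Sum = 170.6679688
Rounded to 6 significant figures: 170.668

170.668


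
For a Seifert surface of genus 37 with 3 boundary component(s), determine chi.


chi = 2 - 2g - b
= 2 - 2*37 - 3
= 2 - 74 - 3 = -75

-75


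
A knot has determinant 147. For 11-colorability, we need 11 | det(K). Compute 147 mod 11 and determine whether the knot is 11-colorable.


Step 1: A knot is p-colorable if and only if p divides its determinant.
Step 2: Compute 147 mod 11.
147 = 13 * 11 + 4
Step 3: 147 mod 11 = 4
Step 4: The knot is 11-colorable: no

4


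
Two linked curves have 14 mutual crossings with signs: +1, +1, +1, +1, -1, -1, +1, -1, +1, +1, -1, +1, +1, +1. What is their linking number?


Step 1: Count positive crossings: 10
Step 2: Count negative crossings: 4
Step 3: Sum of signs = 10 - 4 = 6
Step 4: Linking number = sum/2 = 6/2 = 3

3


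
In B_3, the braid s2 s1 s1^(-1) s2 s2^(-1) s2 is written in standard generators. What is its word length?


The word length counts the number of generators (including inverses).
Listing each generator: s2, s1, s1^(-1), s2, s2^(-1), s2
There are 6 generators in this braid word.

6
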